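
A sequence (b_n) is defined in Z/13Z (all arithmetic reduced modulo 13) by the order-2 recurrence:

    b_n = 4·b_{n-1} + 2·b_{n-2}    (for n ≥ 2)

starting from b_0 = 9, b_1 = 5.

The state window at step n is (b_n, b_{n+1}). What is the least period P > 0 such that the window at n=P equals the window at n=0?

n=0: window = (9, 5)
n=1: window = (5, 12)
n=2: window = (12, 6)
n=3: window = (6, 9)
n=4: window = (9, 9)
n=5: window = (9, 2)
n=6: window = (2, 0)
n=7: window = (0, 4)
n=8: window = (4, 3)
n=9: window = (3, 7)
n=10: window = (7, 8)
n=11: window = (8, 7)
n=12: window = (7, 5)
n=13: window = (5, 8)
n=14: window = (8, 3)
n=15: window = (3, 2)
n=16: window = (2, 1)
n=17: window = (1, 8)
n=18: window = (8, 8)
n=19: window = (8, 9)
n=20: window = (9, 0)
n=21: window = (0, 5)
n=22: window = (5, 7)
n=23: window = (7, 12)
n=24: window = (12, 10)
n=25: window = (10, 12)
n=26: window = (12, 3)
n=27: window = (3, 10)
n=28: window = (10, 7)
n=29: window = (7, 9)
n=30: window = (9, 11)
n=31: window = (11, 10)
n=32: window = (10, 10)
n=33: window = (10, 8)
n=34: window = (8, 0)
n=35: window = (0, 3)
n=36: window = (3, 12)
n=37: window = (12, 2)
n=38: window = (2, 6)
n=39: window = (6, 2)
n=40: window = (2, 7)
…
n=166: window = (3, 4)
n=167: window = (4, 9)
n=168: window = (9, 5)
window at n=168 equals window at n=0 → period = 168

168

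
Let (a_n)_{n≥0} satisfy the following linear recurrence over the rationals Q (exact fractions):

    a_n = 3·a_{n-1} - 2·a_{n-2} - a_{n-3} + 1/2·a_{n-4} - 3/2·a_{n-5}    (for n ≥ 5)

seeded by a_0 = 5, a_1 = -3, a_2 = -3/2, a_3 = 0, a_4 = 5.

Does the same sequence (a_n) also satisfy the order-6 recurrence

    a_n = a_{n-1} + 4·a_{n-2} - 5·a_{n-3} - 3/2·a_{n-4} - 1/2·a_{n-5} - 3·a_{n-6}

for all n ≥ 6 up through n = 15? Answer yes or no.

Terms a_0..a_15: 5, -3, -3/2, 0, 5, 15/2, 65/4, 31, 111/2, 169/2, 867/8, 367/4, -179/4, -3737/8, -23619/16, -14265/4
n=6: candidate gives 65/4, actual a_6 = 65/4 ✓
n=7: candidate gives 31, actual a_7 = 31 ✓
n=8: candidate gives 111/2, actual a_8 = 111/2 ✓
n=9: candidate gives 169/2, actual a_9 = 169/2 ✓
n=10: candidate gives 867/8, actual a_10 = 867/8 ✓
n=11: candidate gives 367/4, actual a_11 = 367/4 ✓
n=12: candidate gives -179/4, actual a_12 = -179/4 ✓
n=13: candidate gives -3737/8, actual a_13 = -3737/8 ✓
n=14: candidate gives -23619/16, actual a_14 = -23619/16 ✓
n=15: candidate gives -14265/4, actual a_15 = -14265/4 ✓

yes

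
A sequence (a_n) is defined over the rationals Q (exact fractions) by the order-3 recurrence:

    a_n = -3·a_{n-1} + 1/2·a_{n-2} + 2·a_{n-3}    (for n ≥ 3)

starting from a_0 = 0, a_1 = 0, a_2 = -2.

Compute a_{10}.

a_3 = -3·-2 + 1/2·0 + 2·0 = 6
a_4 = -3·6 + 1/2·-2 + 2·0 = -19
a_5 = -3·-19 + 1/2·6 + 2·-2 = 56
a_6 = -3·56 + 1/2·-19 + 2·6 = -331/2
a_7 = -3·-331/2 + 1/2·56 + 2·-19 = 973/2
a_8 = -3·973/2 + 1/2·-331/2 + 2·56 = -5721/4
a_9 = -3·-5721/4 + 1/2·973/2 + 2·-331/2 = 4203
a_10 = -3·4203 + 1/2·-5721/4 + 2·973/2 = -98809/8

-98809/8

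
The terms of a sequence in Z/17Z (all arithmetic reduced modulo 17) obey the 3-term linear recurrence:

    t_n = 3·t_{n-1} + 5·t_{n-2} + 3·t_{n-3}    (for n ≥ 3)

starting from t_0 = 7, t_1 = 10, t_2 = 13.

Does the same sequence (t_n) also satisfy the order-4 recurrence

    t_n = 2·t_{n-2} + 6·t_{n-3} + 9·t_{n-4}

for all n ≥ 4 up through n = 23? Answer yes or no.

no

Terms t_0..t_23: 7, 10, 13, 8, 0, 11, 6, 5, 10, 5, 12, 6, 8, 5, 5, 13, 11, 11, 8, 10, 1, 9, 11, 13
n=4: candidate gives 13, actual t_4 = 0 ✗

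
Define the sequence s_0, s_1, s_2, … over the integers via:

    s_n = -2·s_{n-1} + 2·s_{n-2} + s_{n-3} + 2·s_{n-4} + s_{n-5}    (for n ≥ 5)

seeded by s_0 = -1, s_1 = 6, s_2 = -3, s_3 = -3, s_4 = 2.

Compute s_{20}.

7401534

s_5 = -2·2 + 2·-3 + 1·-3 + 2·6 + 1·-1 = -2
s_6 = -2·-2 + 2·2 + 1·-3 + 2·-3 + 1·6 = 5
s_7 = -2·5 + 2·-2 + 1·2 + 2·-3 + 1·-3 = -21
s_8 = -2·-21 + 2·5 + 1·-2 + 2·2 + 1·-3 = 51
s_9 = -2·51 + 2·-21 + 1·5 + 2·-2 + 1·2 = -141
s_10 = -2·-141 + 2·51 + 1·-21 + 2·5 + 1·-2 = 371
s_11 = -2·371 + 2·-141 + 1·51 + 2·-21 + 1·5 = -1010
s_12 = -2·-1010 + 2·371 + 1·-141 + 2·51 + 1·-21 = 2702
s_13 = -2·2702 + 2·-1010 + 1·371 + 2·-141 + 1·51 = -7284
s_14 = -2·-7284 + 2·2702 + 1·-1010 + 2·371 + 1·-141 = 19563
s_15 = -2·19563 + 2·-7284 + 1·2702 + 2·-1010 + 1·371 = -52641
s_16 = -2·-52641 + 2·19563 + 1·-7284 + 2·2702 + 1·-1010 = 141518
s_17 = -2·141518 + 2·-52641 + 1·19563 + 2·-7284 + 1·2702 = -380621
s_18 = -2·-380621 + 2·141518 + 1·-52641 + 2·19563 + 1·-7284 = 1023479
s_19 = -2·1023479 + 2·-380621 + 1·141518 + 2·-52641 + 1·19563 = -2752401
s_20 = -2·-2752401 + 2·1023479 + 1·-380621 + 2·141518 + 1·-52641 = 7401534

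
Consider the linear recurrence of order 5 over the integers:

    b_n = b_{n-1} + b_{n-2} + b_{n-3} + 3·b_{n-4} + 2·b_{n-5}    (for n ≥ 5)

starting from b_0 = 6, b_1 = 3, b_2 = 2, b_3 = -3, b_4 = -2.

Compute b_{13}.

b_5 = 1·-2 + 1·-3 + 1·2 + 3·3 + 2·6 = 18
b_6 = 1·18 + 1·-2 + 1·-3 + 3·2 + 2·3 = 25
b_7 = 1·25 + 1·18 + 1·-2 + 3·-3 + 2·2 = 36
b_8 = 1·36 + 1·25 + 1·18 + 3·-2 + 2·-3 = 67
b_9 = 1·67 + 1·36 + 1·25 + 3·18 + 2·-2 = 178
b_10 = 1·178 + 1·67 + 1·36 + 3·25 + 2·18 = 392
b_11 = 1·392 + 1·178 + 1·67 + 3·36 + 2·25 = 795
b_12 = 1·795 + 1·392 + 1·178 + 3·67 + 2·36 = 1638
b_13 = 1·1638 + 1·795 + 1·392 + 3·178 + 2·67 = 3493

3493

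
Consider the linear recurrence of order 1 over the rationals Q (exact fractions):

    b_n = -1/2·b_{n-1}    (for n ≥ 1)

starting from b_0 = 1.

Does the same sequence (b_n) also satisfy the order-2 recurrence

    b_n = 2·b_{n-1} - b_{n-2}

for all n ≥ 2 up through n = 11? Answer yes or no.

no

Terms b_0..b_11: 1, -1/2, 1/4, -1/8, 1/16, -1/32, 1/64, -1/128, 1/256, -1/512, 1/1024, -1/2048
n=2: candidate gives -2, actual b_2 = 1/4 ✗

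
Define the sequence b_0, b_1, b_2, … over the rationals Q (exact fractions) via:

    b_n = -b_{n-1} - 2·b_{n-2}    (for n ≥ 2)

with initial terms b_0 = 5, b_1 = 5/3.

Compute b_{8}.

b_2 = -1·5/3 + -2·5 = -35/3
b_3 = -1·-35/3 + -2·5/3 = 25/3
b_4 = -1·25/3 + -2·-35/3 = 15
b_5 = -1·15 + -2·25/3 = -95/3
b_6 = -1·-95/3 + -2·15 = 5/3
b_7 = -1·5/3 + -2·-95/3 = 185/3
b_8 = -1·185/3 + -2·5/3 = -65

-65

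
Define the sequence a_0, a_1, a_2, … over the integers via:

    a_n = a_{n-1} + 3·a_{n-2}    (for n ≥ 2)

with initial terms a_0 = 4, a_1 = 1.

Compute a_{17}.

a_2 = 1·1 + 3·4 = 13
a_3 = 1·13 + 3·1 = 16
a_4 = 1·16 + 3·13 = 55
a_5 = 1·55 + 3·16 = 103
a_6 = 1·103 + 3·55 = 268
a_7 = 1·268 + 3·103 = 577
a_8 = 1·577 + 3·268 = 1381
a_9 = 1·1381 + 3·577 = 3112
a_10 = 1·3112 + 3·1381 = 7255
a_11 = 1·7255 + 3·3112 = 16591
a_12 = 1·16591 + 3·7255 = 38356
a_13 = 1·38356 + 3·16591 = 88129
a_14 = 1·88129 + 3·38356 = 203197
a_15 = 1·203197 + 3·88129 = 467584
a_16 = 1·467584 + 3·203197 = 1077175
a_17 = 1·1077175 + 3·467584 = 2479927

2479927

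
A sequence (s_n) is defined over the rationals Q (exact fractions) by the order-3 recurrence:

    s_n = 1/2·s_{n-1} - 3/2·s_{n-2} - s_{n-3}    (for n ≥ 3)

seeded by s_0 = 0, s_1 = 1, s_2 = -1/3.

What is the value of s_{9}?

s_3 = 1/2·-1/3 + -3/2·1 + -1·0 = -5/3
s_4 = 1/2·-5/3 + -3/2·-1/3 + -1·1 = -4/3
s_5 = 1/2·-4/3 + -3/2·-5/3 + -1·-1/3 = 13/6
s_6 = 1/2·13/6 + -3/2·-4/3 + -1·-5/3 = 19/4
s_7 = 1/2·19/4 + -3/2·13/6 + -1·-4/3 = 11/24
s_8 = 1/2·11/24 + -3/2·19/4 + -1·13/6 = -145/16
s_9 = 1/2·-145/16 + -3/2·11/24 + -1·19/4 = -319/32

-319/32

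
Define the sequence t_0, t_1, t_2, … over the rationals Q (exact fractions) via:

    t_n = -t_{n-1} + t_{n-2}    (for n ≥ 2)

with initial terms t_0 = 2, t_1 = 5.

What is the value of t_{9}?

t_2 = -1·5 + 1·2 = -3
t_3 = -1·-3 + 1·5 = 8
t_4 = -1·8 + 1·-3 = -11
t_5 = -1·-11 + 1·8 = 19
t_6 = -1·19 + 1·-11 = -30
t_7 = -1·-30 + 1·19 = 49
t_8 = -1·49 + 1·-30 = -79
t_9 = -1·-79 + 1·49 = 128

128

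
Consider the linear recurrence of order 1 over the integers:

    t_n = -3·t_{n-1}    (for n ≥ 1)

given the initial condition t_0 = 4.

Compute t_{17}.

t_1 = -3·4 = -12
t_2 = -3·-12 = 36
t_3 = -3·36 = -108
t_4 = -3·-108 = 324
t_5 = -3·324 = -972
t_6 = -3·-972 = 2916
t_7 = -3·2916 = -8748
t_8 = -3·-8748 = 26244
t_9 = -3·26244 = -78732
t_10 = -3·-78732 = 236196
t_11 = -3·236196 = -708588
t_12 = -3·-708588 = 2125764
t_13 = -3·2125764 = -6377292
t_14 = -3·-6377292 = 19131876
t_15 = -3·19131876 = -57395628
t_16 = -3·-57395628 = 172186884
t_17 = -3·172186884 = -516560652

-516560652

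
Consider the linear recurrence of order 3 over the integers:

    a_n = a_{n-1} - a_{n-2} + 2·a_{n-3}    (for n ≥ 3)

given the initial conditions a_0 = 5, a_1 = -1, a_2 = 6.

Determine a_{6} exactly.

a_3 = 1·6 + -1·-1 + 2·5 = 17
a_4 = 1·17 + -1·6 + 2·-1 = 9
a_5 = 1·9 + -1·17 + 2·6 = 4
a_6 = 1·4 + -1·9 + 2·17 = 29

29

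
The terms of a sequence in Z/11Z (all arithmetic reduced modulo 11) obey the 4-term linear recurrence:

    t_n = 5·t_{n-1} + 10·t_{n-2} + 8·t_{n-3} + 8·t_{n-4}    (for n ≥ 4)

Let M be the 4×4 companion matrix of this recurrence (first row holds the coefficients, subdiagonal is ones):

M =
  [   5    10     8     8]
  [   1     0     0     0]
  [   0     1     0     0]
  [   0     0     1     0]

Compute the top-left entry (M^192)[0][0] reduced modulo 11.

2

(M^192)[0][0] is the top entry after applying M 192 times to the unit state (1, 0, 0, 0). Equivalently it is h_{195} for the auxiliary sequence (h_n) obeying the same recurrence with h_3 = 1 and h_i = 0 for 0 ≤ i < 3:
h_4 = 5·1 + 10·0 + 8·0 + 8·0 = 5
h_5 = 5·5 + 10·1 + 8·0 + 8·0 = 2
h_6 = 5·2 + 10·5 + 8·1 + 8·0 = 2
h_7 = 5·2 + 10·2 + 8·5 + 8·1 = 1
h_8 = 5·1 + 10·2 + 8·2 + 8·5 = 4
h_9 = 5·4 + 10·1 + 8·2 + 8·2 = 7
h_10 = 5·7 + 10·4 + 8·1 + 8·2 = 0
h_11 = 5·0 + 10·7 + 8·4 + 8·1 = 0
h_12 = 5·0 + 10·0 + 8·7 + 8·4 = 0
h_13 = 5·0 + 10·0 + 8·0 + 8·7 = 1
(h_10, h_11, h_12, h_13) = (0, 0, 0, 1) = (h_0, h_1, h_2, h_3), so the sequence has period 10.
195 ≡ 5 (mod 10), hence h_195 = h_5 = 2.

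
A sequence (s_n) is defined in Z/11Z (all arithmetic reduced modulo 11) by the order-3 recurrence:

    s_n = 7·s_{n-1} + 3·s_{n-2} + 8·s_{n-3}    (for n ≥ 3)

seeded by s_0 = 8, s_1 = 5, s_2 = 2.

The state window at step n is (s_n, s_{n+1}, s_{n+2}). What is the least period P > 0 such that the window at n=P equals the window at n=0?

n=0: window = (8, 5, 2)
n=1: window = (5, 2, 5)
n=2: window = (2, 5, 4)
n=3: window = (5, 4, 4)
n=4: window = (4, 4, 3)
n=5: window = (4, 3, 10)
n=6: window = (3, 10, 1)
n=7: window = (10, 1, 6)
n=8: window = (1, 6, 4)
n=9: window = (6, 4, 10)
n=10: window = (4, 10, 9)
n=11: window = (10, 9, 4)
n=12: window = (9, 4, 3)
n=13: window = (4, 3, 6)
n=14: window = (3, 6, 6)
n=15: window = (6, 6, 7)
n=16: window = (6, 7, 5)
n=17: window = (7, 5, 5)
n=18: window = (5, 5, 7)
n=19: window = (5, 7, 5)
n=20: window = (7, 5, 8)
n=21: window = (5, 8, 6)
n=22: window = (8, 6, 7)
n=23: window = (6, 7, 10)
n=24: window = (7, 10, 7)
n=25: window = (10, 7, 3)
n=26: window = (7, 3, 1)
n=27: window = (3, 1, 6)
n=28: window = (1, 6, 3)
n=29: window = (6, 3, 3)
n=30: window = (3, 3, 1)
n=31: window = (3, 1, 7)
n=32: window = (1, 7, 10)
n=33: window = (7, 10, 0)
n=34: window = (10, 0, 9)
n=35: window = (0, 9, 0)
n=36: window = (9, 0, 5)
n=37: window = (0, 5, 8)
n=38: window = (5, 8, 5)
n=39: window = (8, 5, 0)
n=40: window = (5, 0, 2)
…
n=1328: window = (3, 8, 8)
n=1329: window = (8, 8, 5)
n=1330: window = (8, 5, 2)
window at n=1330 equals window at n=0 → period = 1330

1330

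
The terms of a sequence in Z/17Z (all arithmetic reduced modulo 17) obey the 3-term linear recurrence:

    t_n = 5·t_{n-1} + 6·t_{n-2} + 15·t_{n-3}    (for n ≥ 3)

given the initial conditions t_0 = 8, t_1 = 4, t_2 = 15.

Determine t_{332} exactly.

7

t_3 = 5·15 + 6·4 + 15·8 = 15
t_4 = 5·15 + 6·15 + 15·4 = 4
t_5 = 5·4 + 6·15 + 15·15 = 12
t_6 = 5·12 + 6·4 + 15·15 = 3
t_7 = 5·3 + 6·12 + 15·4 = 11
t_8 = 5·11 + 6·3 + 15·12 = 15
t_9 = 5·15 + 6·11 + 15·3 = 16
t_10 = 5·16 + 6·15 + 15·11 = 12
t_11 = 5·12 + 6·16 + 15·15 = 7
t_12 = 5·7 + 6·12 + 15·16 = 7
t_13 = 5·7 + 6·7 + 15·12 = 2
t_14 = 5·2 + 6·7 + 15·7 = 4
t_15 = 5·4 + 6·2 + 15·7 = 1
t_16 = 5·1 + 6·4 + 15·2 = 8
t_17 = 5·8 + 6·1 + 15·4 = 4
t_18 = 5·4 + 6·8 + 15·1 = 15
(t_16, t_17, t_18) = (8, 4, 15) = (t_0, t_1, t_2), so the sequence has period 16.
332 ≡ 12 (mod 16), hence t_332 = t_12 = 7.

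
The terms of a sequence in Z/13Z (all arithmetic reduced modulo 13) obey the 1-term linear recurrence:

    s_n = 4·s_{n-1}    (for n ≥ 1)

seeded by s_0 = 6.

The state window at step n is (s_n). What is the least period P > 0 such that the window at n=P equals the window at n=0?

6

n=0: window = (6)
n=1: window = (11)
n=2: window = (5)
n=3: window = (7)
n=4: window = (2)
n=5: window = (8)
n=6: window = (6)
window at n=6 equals window at n=0 → period = 6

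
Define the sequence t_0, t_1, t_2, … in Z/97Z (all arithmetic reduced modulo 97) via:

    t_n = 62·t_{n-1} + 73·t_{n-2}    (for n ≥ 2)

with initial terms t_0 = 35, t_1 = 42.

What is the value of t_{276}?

76

t_2 = 62·42 + 73·35 = 18
t_3 = 62·18 + 73·42 = 11
t_4 = 62·11 + 73·18 = 56
t_5 = 62·56 + 73·11 = 7
t_6 = 62·7 + 73·56 = 60
t_7 = 62·60 + 73·7 = 60
t_8 = 62·60 + 73·60 = 49
t_9 = 62·49 + 73·60 = 46
t_10 = 62·46 + 73·49 = 27
t_11 = 62·27 + 73·46 = 85
t_12 = 62·85 + 73·27 = 63
t_13 = 62·63 + 73·85 = 23
t_14 = 62·23 + 73·63 = 11
t_15 = 62·11 + 73·23 = 33
t_16 = 62·33 + 73·11 = 36
t_17 = 62·36 + 73·33 = 82
t_18 = 62·82 + 73·36 = 49
t_19 = 62·49 + 73·82 = 3
t_20 = 62·3 + 73·49 = 77
t_21 = 62·77 + 73·3 = 46
t_22 = 62·46 + 73·77 = 34
t_23 = 62·34 + 73·46 = 34
t_24 = 62·34 + 73·34 = 31
t_25 = 62·31 + 73·34 = 39
t_26 = 62·39 + 73·31 = 25
t_27 = 62·25 + 73·39 = 32
t_28 = 62·32 + 73·25 = 26
t_29 = 62·26 + 73·32 = 68
t_30 = 62·68 + 73·26 = 3
t_31 = 62·3 + 73·68 = 9
t_32 = 62·9 + 73·3 = 1
t_33 = 62·1 + 73·9 = 40
t_34 = 62·40 + 73·1 = 31
t_35 = 62·31 + 73·40 = 89
t_36 = 62·89 + 73·31 = 21
t_37 = 62·21 + 73·89 = 39
t_38 = 62·39 + 73·21 = 71
t_39 = 62·71 + 73·39 = 71
t_40 = 62·71 + 73·71 = 79
t_41 = 62·79 + 73·71 = 90
t_42 = 62·90 + 73·79 = 95
t_43 = 62·95 + 73·90 = 44
t_44 = 62·44 + 73·95 = 60
t_45 = 62·60 + 73·44 = 45
t_46 = 62·45 + 73·60 = 89
t_47 = 62·89 + 73·45 = 73
t_48 = 62·73 + 73·89 = 62
t_49 = 62·62 + 73·73 = 55
t_50 = 62·55 + 73·62 = 79
t_51 = 62·79 + 73·55 = 86
t_52 = 62·86 + 73·79 = 41
t_53 = 62·41 + 73·86 = 90
t_54 = 62·90 + 73·41 = 37
t_55 = 62·37 + 73·90 = 37
t_56 = 62·37 + 73·37 = 48
t_57 = 62·48 + 73·37 = 51
t_58 = 62·51 + 73·48 = 70
t_59 = 62·70 + 73·51 = 12
t_60 = 62·12 + 73·70 = 34
t_61 = 62·34 + 73·12 = 74
t_62 = 62·74 + 73·34 = 86
t_63 = 62·86 + 73·74 = 64
t_64 = 62·64 + 73·86 = 61
t_65 = 62·61 + 73·64 = 15
t_66 = 62·15 + 73·61 = 48
t_67 = 62·48 + 73·15 = 94
t_68 = 62·94 + 73·48 = 20
t_69 = 62·20 + 73·94 = 51
t_70 = 62·51 + 73·20 = 63
t_71 = 62·63 + 73·51 = 63
t_72 = 62·63 + 73·63 = 66
t_73 = 62·66 + 73·63 = 58
t_74 = 62·58 + 73·66 = 72
t_75 = 62·72 + 73·58 = 65
t_76 = 62·65 + 73·72 = 71
t_77 = 62·71 + 73·65 = 29
t_78 = 62·29 + 73·71 = 94
t_79 = 62·94 + 73·29 = 88
t_80 = 62·88 + 73·94 = 96
t_81 = 62·96 + 73·88 = 57
t_82 = 62·57 + 73·96 = 66
t_83 = 62·66 + 73·57 = 8
t_84 = 62·8 + 73·66 = 76
t_85 = 62·76 + 73·8 = 58
t_86 = 62·58 + 73·76 = 26
t_87 = 62·26 + 73·58 = 26
t_88 = 62·26 + 73·26 = 18
t_89 = 62·18 + 73·26 = 7
t_90 = 62·7 + 73·18 = 2
t_91 = 62·2 + 73·7 = 53
t_92 = 62·53 + 73·2 = 37
t_93 = 62·37 + 73·53 = 52
t_94 = 62·52 + 73·37 = 8
t_95 = 62·8 + 73·52 = 24
t_96 = 62·24 + 73·8 = 35
t_97 = 62·35 + 73·24 = 42
(t_96, t_97) = (35, 42) = (t_0, t_1), so the sequence has period 96.
276 ≡ 84 (mod 96), hence t_276 = t_84 = 76.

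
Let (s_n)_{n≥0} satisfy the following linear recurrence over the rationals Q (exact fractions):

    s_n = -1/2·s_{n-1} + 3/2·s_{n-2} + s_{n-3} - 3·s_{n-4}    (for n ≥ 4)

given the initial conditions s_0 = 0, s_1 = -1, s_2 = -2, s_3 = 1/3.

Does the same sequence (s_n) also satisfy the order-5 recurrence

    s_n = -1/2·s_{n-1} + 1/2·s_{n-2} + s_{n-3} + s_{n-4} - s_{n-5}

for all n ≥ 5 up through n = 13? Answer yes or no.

Terms s_0..s_13: 0, -1, -2, 1/3, -25/6, 43/12, -41/24, 17/16, 1247/96, -1111/64, 4397/128, -25661/768, 18287/1536, 93259/3072
n=5: candidate gives -3/4, actual s_5 = 43/12 ✗

no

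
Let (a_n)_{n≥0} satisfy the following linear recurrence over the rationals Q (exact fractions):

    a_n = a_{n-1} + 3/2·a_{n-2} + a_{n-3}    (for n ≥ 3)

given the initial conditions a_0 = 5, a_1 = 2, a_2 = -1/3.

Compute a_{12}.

252055/96

a_3 = 1·-1/3 + 3/2·2 + 1·5 = 23/3
a_4 = 1·23/3 + 3/2·-1/3 + 1·2 = 55/6
a_5 = 1·55/6 + 3/2·23/3 + 1·-1/3 = 61/3
a_6 = 1·61/3 + 3/2·55/6 + 1·23/3 = 167/4
a_7 = 1·167/4 + 3/2·61/3 + 1·55/6 = 977/12
a_8 = 1·977/12 + 3/2·167/4 + 1·61/3 = 1315/8
a_9 = 1·1315/8 + 3/2·977/12 + 1·167/4 = 1313/4
a_10 = 1·1313/4 + 3/2·1315/8 + 1·977/12 = 31499/48
a_11 = 1·31499/48 + 3/2·1313/4 + 1·1315/8 = 63023/48
a_12 = 1·63023/48 + 3/2·31499/48 + 1·1313/4 = 252055/96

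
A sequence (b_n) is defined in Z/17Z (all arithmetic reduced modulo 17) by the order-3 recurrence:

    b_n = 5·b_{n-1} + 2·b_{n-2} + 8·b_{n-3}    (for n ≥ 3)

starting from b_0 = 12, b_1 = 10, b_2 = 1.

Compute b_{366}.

b_3 = 5·1 + 2·10 + 8·12 = 2
b_4 = 5·2 + 2·1 + 8·10 = 7
b_5 = 5·7 + 2·2 + 8·1 = 13
b_6 = 5·13 + 2·7 + 8·2 = 10
b_7 = 5·10 + 2·13 + 8·7 = 13
b_8 = 5·13 + 2·10 + 8·13 = 2
Continuing the recurrence:
  b_9 = 14;  b_10 = 8;  b_11 = 16;  b_12 = 4;  b_13 = 14;  b_14 = 2
  b_15 = 2;  b_16 = 7;  b_17 = 4;  b_18 = 16;  b_19 = 8;  b_20 = 2
  b_21 = 1;  b_22 = 5;  b_23 = 9;  b_24 = 12;  b_25 = 16;  b_26 = 6
  b_27 = 5;  b_28 = 12;  b_29 = 16;  b_30 = 8;  b_31 = 15;  b_32 = 15
  b_33 = 16;  b_34 = 9;  b_35 = 10;  b_36 = 9;  b_37 = 1;  b_38 = 1
  b_39 = 11;  b_40 = 14;  b_41 = 15;  b_42 = 4;  b_43 = 9;  b_44 = 3
  b_45 = 14;  b_46 = 12;  b_47 = 10;  b_48 = 16;  b_49 = 9;  b_50 = 4
  b_51 = 13;  b_52 = 9;  b_53 = 1;  b_54 = 8;  b_55 = 12;  b_56 = 16
  b_57 = 15;  b_58 = 16;  b_59 = 0;  b_60 = 16;  b_61 = 4;  b_62 = 1
  b_63 = 5;  b_64 = 8;  b_65 = 7;  b_66 = 6;  b_67 = 6;  b_68 = 13
  b_69 = 6;  b_70 = 2;  b_71 = 7;  b_72 = 2;  b_73 = 6;  b_74 = 5
  b_75 = 2;  b_76 = 0;  b_77 = 10;  b_78 = 15;  b_79 = 10;  b_80 = 7
  b_81 = 5;  b_82 = 0;  b_83 = 15;  b_84 = 13;  b_85 = 10;  b_86 = 9
  b_87 = 16;  b_88 = 8;  b_89 = 8;  b_90 = 14;  b_91 = 14;  b_92 = 9
  b_93 = 15;  b_94 = 1;  b_95 = 5;  b_96 = 11;  b_97 = 5;  b_98 = 2
  b_99 = 6;  b_100 = 6;  b_101 = 7;  b_102 = 10;  b_103 = 10;  b_104 = 7
  b_105 = 16;  b_106 = 4;  b_107 = 6;  b_108 = 13;  b_109 = 7;  b_110 = 7
  b_111 = 0;  b_112 = 2;  b_113 = 15;  b_114 = 11;  b_115 = 16;  b_116 = 1
  b_117 = 6;  b_118 = 7;  b_119 = 4;  b_120 = 14;  b_121 = 15;  b_122 = 16
  b_123 = 1;  b_124 = 4;  b_125 = 14;  b_126 = 1;  b_127 = 14;  b_128 = 14
  b_129 = 4;  b_130 = 7;  b_131 = 2;  b_132 = 5;  b_133 = 0;  b_134 = 9
  b_135 = 0;  b_136 = 1;  b_137 = 9;  b_138 = 13;  b_139 = 6;  b_140 = 9
  b_141 = 8;  b_142 = 4;  b_143 = 6;  b_144 = 0;  b_145 = 10;  b_146 = 13
  b_147 = 0;  b_148 = 4;  b_149 = 5;  b_150 = 16;  b_151 = 3;  b_152 = 2
  b_153 = 8;  b_154 = 0;  b_155 = 15;  b_156 = 3;  b_157 = 11;  b_158 = 11
  b_159 = 16;  b_160 = 3;  b_161 = 16;  b_162 = 10;  b_163 = 4;  b_164 = 15
  b_165 = 10;  b_166 = 10;  b_167 = 3;  b_168 = 13;  b_169 = 15;  b_170 = 6
  b_171 = 11;  b_172 = 0;  b_173 = 2;  b_174 = 13;  b_175 = 1;  b_176 = 13
  b_177 = 1;  b_178 = 5;  b_179 = 12;  b_180 = 10;  b_181 = 12;  b_182 = 6
  b_183 = 15;  b_184 = 13;  b_185 = 7;  b_186 = 11;  b_187 = 3;  b_188 = 8
  b_189 = 15;  b_190 = 13;  b_191 = 6;  b_192 = 6;  b_193 = 10;  b_194 = 8
  b_195 = 6;  b_196 = 7;  b_197 = 9;  b_198 = 5;  b_199 = 14;  b_200 = 16
  b_201 = 12;  b_202 = 0;  b_203 = 16;  b_204 = 6;  b_205 = 11;  b_206 = 8
  b_207 = 8;  b_208 = 8;  b_209 = 1;  b_210 = 0;  b_211 = 15;  b_212 = 15
  b_213 = 3;  b_214 = 12;  b_215 = 16;  b_216 = 9;  b_217 = 3;  b_218 = 8
  b_219 = 16;  b_220 = 1;  b_221 = 16;  b_222 = 6;  b_223 = 2;  b_224 = 14
  b_225 = 3;  b_226 = 8;  b_227 = 5;  b_228 = 14;  b_229 = 8;  b_230 = 6
  b_231 = 5;  b_232 = 16;  b_233 = 2;  b_234 = 14;  b_235 = 15;  b_236 = 0
  b_237 = 6;  b_238 = 14;  b_239 = 14;  b_240 = 10;  b_241 = 3;  b_242 = 11
  b_243 = 5;  b_244 = 3;  b_245 = 11;  b_246 = 16;  b_247 = 7;  b_248 = 2
  b_249 = 16;  b_250 = 4;  b_251 = 0;  b_252 = 0;  b_253 = 15;  b_254 = 7
  b_255 = 14;  b_256 = 0;  b_257 = 16;  b_258 = 5;  b_259 = 6;  b_260 = 15
  b_261 = 8;  b_262 = 16;  b_263 = 12;  b_264 = 3;  b_265 = 14;  b_266 = 2
  b_267 = 11;  b_268 = 1;  b_269 = 9;  b_270 = 16;  b_271 = 4;  b_272 = 5
  b_273 = 8;  b_274 = 14;  b_275 = 7;  b_276 = 8;  b_277 = 13;  b_278 = 1
  b_279 = 10;  b_280 = 3;  b_281 = 9;  b_282 = 12;  b_283 = 0;  b_284 = 11
  b_285 = 15;  b_286 = 12;  b_287 = 8;  b_288 = 14;  b_289 = 12;  b_290 = 16
  b_291 = 12;  b_292 = 1;  b_293 = 4;  b_294 = 16;  b_295 = 11;  b_296 = 0
  b_297 = 14;  b_298 = 5;  b_299 = 2;  b_300 = 13;  b_301 = 7;  b_302 = 9
  b_303 = 10;  b_304 = 5;  b_305 = 15;  b_306 = 12;  b_307 = 11;  b_308 = 12
  b_309 = 8;  b_310 = 16;  b_311 = 5;  b_312 = 2;  b_313 = 12;  b_314 = 2
  b_315 = 16;  b_316 = 10;  b_317 = 13;  b_318 = 9;  b_319 = 15;  b_320 = 10
  b_321 = 16;  b_322 = 16;  b_323 = 5;  b_324 = 15;  b_325 = 9;  b_326 = 13
  b_327 = 16;  b_328 = 8;  b_329 = 6;  b_330 = 4;  b_331 = 11;  b_332 = 9
  b_333 = 14;  b_334 = 6;  b_335 = 11;  b_336 = 9;  b_337 = 13;  b_338 = 1
  b_339 = 1;  b_340 = 9;  b_341 = 4;  b_342 = 12;  b_343 = 4;  b_344 = 8
  b_345 = 8;  b_346 = 3;  b_347 = 10;  b_348 = 1;  b_349 = 15;  b_350 = 4
  b_351 = 7;  b_352 = 10;  b_353 = 11;  b_354 = 12;  b_355 = 9;  b_356 = 4
  b_357 = 15;  b_358 = 2;  b_359 = 4;  b_360 = 8;  b_361 = 13;  b_362 = 11
  b_363 = 9;  b_364 = 1
b_365 = 5·1 + 2·9 + 8·11 = 9
b_366 = 5·9 + 2·1 + 8·9 = 0

0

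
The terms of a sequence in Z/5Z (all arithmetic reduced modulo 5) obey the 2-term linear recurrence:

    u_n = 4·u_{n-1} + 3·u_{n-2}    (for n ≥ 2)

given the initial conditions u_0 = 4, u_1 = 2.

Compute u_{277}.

3

u_2 = 4·2 + 3·4 = 0
u_3 = 4·0 + 3·2 = 1
u_4 = 4·1 + 3·0 = 4
u_5 = 4·4 + 3·1 = 4
u_6 = 4·4 + 3·4 = 3
u_7 = 4·3 + 3·4 = 4
u_8 = 4·4 + 3·3 = 0
u_9 = 4·0 + 3·4 = 2
u_10 = 4·2 + 3·0 = 3
u_11 = 4·3 + 3·2 = 3
u_12 = 4·3 + 3·3 = 1
u_13 = 4·1 + 3·3 = 3
u_14 = 4·3 + 3·1 = 0
u_15 = 4·0 + 3·3 = 4
u_16 = 4·4 + 3·0 = 1
u_17 = 4·1 + 3·4 = 1
u_18 = 4·1 + 3·1 = 2
u_19 = 4·2 + 3·1 = 1
u_20 = 4·1 + 3·2 = 0
u_21 = 4·0 + 3·1 = 3
u_22 = 4·3 + 3·0 = 2
u_23 = 4·2 + 3·3 = 2
u_24 = 4·2 + 3·2 = 4
u_25 = 4·4 + 3·2 = 2
(u_24, u_25) = (4, 2) = (u_0, u_1), so the sequence has period 24.
277 ≡ 13 (mod 24), hence u_277 = u_13 = 3.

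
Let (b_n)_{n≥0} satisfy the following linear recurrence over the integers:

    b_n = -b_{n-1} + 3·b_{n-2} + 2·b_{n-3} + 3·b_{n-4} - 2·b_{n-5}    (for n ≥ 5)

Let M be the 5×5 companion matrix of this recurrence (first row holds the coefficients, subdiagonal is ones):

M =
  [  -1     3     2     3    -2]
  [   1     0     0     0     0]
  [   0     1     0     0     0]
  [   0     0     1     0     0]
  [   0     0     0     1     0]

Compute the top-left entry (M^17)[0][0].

-640817

(M^17)[0][0] is the top entry after applying M 17 times to the unit state (1, 0, 0, 0, 0). Equivalently it is h_{21} for the auxiliary sequence (h_n) obeying the same recurrence with h_4 = 1 and h_i = 0 for 0 ≤ i < 4:
h_5 = -1·1 + 3·0 + 2·0 + 3·0 + -2·0 = -1
h_6 = -1·-1 + 3·1 + 2·0 + 3·0 + -2·0 = 4
h_7 = -1·4 + 3·-1 + 2·1 + 3·0 + -2·0 = -5
h_8 = -1·-5 + 3·4 + 2·-1 + 3·1 + -2·0 = 18
h_9 = -1·18 + 3·-5 + 2·4 + 3·-1 + -2·1 = -30
h_10 = -1·-30 + 3·18 + 2·-5 + 3·4 + -2·-1 = 88
h_11 = -1·88 + 3·-30 + 2·18 + 3·-5 + -2·4 = -165
h_12 = -1·-165 + 3·88 + 2·-30 + 3·18 + -2·-5 = 433
h_13 = -1·433 + 3·-165 + 2·88 + 3·-30 + -2·18 = -878
h_14 = -1·-878 + 3·433 + 2·-165 + 3·88 + -2·-30 = 2171
h_15 = -1·2171 + 3·-878 + 2·433 + 3·-165 + -2·88 = -4610
h_16 = -1·-4610 + 3·2171 + 2·-878 + 3·433 + -2·-165 = 10996
h_17 = -1·10996 + 3·-4610 + 2·2171 + 3·-878 + -2·433 = -23984
h_18 = -1·-23984 + 3·10996 + 2·-4610 + 3·2171 + -2·-878 = 56021
h_19 = -1·56021 + 3·-23984 + 2·10996 + 3·-4610 + -2·2171 = -124153
h_20 = -1·-124153 + 3·56021 + 2·-23984 + 3·10996 + -2·-4610 = 286456
h_21 = -1·286456 + 3·-124153 + 2·56021 + 3·-23984 + -2·10996 = -640817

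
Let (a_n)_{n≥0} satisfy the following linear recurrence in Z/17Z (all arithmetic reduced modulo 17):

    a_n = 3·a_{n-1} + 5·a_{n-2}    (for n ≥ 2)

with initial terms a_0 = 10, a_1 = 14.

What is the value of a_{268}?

a_2 = 3·14 + 5·10 = 7
a_3 = 3·7 + 5·14 = 6
a_4 = 3·6 + 5·7 = 2
a_5 = 3·2 + 5·6 = 2
a_6 = 3·2 + 5·2 = 16
a_7 = 3·16 + 5·2 = 7
Continuing the recurrence:
  a_8 = 16;  a_9 = 15;  a_10 = 6;  a_11 = 8;  a_12 = 3;  a_13 = 15
  a_14 = 9;  a_15 = 0;  a_16 = 11;  a_17 = 16;  a_18 = 1;  a_19 = 15
  a_20 = 16;  a_21 = 4;  a_22 = 7;  a_23 = 7;  a_24 = 5;  a_25 = 16
  a_26 = 5;  a_27 = 10;  a_28 = 4;  a_29 = 11;  a_30 = 2;  a_31 = 10
  a_32 = 6;  a_33 = 0;  a_34 = 13;  a_35 = 5;  a_36 = 12;  a_37 = 10
  a_38 = 5;  a_39 = 14;  a_40 = 16;  a_41 = 16;  a_42 = 9;  a_43 = 5
  a_44 = 9;  a_45 = 1;  a_46 = 14;  a_47 = 13;  a_48 = 7;  a_49 = 1
  a_50 = 4;  a_51 = 0;  a_52 = 3;  a_53 = 9;  a_54 = 8;  a_55 = 1
  a_56 = 9;  a_57 = 15;  a_58 = 5;  a_59 = 5;  a_60 = 6;  a_61 = 9
  a_62 = 6;  a_63 = 12;  a_64 = 15;  a_65 = 3;  a_66 = 16;  a_67 = 12
  a_68 = 14;  a_69 = 0;  a_70 = 2;  a_71 = 6;  a_72 = 11;  a_73 = 12
  a_74 = 6;  a_75 = 10;  a_76 = 9;  a_77 = 9;  a_78 = 4;  a_79 = 6
  a_80 = 4;  a_81 = 8;  a_82 = 10;  a_83 = 2;  a_84 = 5;  a_85 = 8
  a_86 = 15;  a_87 = 0;  a_88 = 7;  a_89 = 4;  a_90 = 13;  a_91 = 8
  a_92 = 4;  a_93 = 1;  a_94 = 6;  a_95 = 6;  a_96 = 14;  a_97 = 4
  a_98 = 14;  a_99 = 11;  a_100 = 1;  a_101 = 7;  a_102 = 9;  a_103 = 11
  a_104 = 10;  a_105 = 0;  a_106 = 16;  a_107 = 14;  a_108 = 3;  a_109 = 11
  a_110 = 14;  a_111 = 12;  a_112 = 4;  a_113 = 4;  a_114 = 15;  a_115 = 14
  a_116 = 15;  a_117 = 13;  a_118 = 12;  a_119 = 16;  a_120 = 6;  a_121 = 13
  a_122 = 1;  a_123 = 0;  a_124 = 5;  a_125 = 15;  a_126 = 2;  a_127 = 13
  a_128 = 15;  a_129 = 8;  a_130 = 14;  a_131 = 14;  a_132 = 10;  a_133 = 15
  a_134 = 10;  a_135 = 3;  a_136 = 8;  a_137 = 5;  a_138 = 4;  a_139 = 3
  a_140 = 12;  a_141 = 0;  a_142 = 9;  a_143 = 10;  a_144 = 7;  a_145 = 3
  a_146 = 10;  a_147 = 11;  a_148 = 15;  a_149 = 15;  a_150 = 1;  a_151 = 10
  a_152 = 1;  a_153 = 2;  a_154 = 11;  a_155 = 9;  a_156 = 14;  a_157 = 2
  a_158 = 8;  a_159 = 0;  a_160 = 6;  a_161 = 1;  a_162 = 16;  a_163 = 2
  a_164 = 1;  a_165 = 13;  a_166 = 10;  a_167 = 10;  a_168 = 12;  a_169 = 1
  a_170 = 12;  a_171 = 7;  a_172 = 13;  a_173 = 6;  a_174 = 15;  a_175 = 7
  a_176 = 11;  a_177 = 0;  a_178 = 4;  a_179 = 12;  a_180 = 5;  a_181 = 7
  a_182 = 12;  a_183 = 3;  a_184 = 1;  a_185 = 1;  a_186 = 8;  a_187 = 12
  a_188 = 8;  a_189 = 16;  a_190 = 3;  a_191 = 4;  a_192 = 10;  a_193 = 16
  a_194 = 13;  a_195 = 0;  a_196 = 14;  a_197 = 8;  a_198 = 9;  a_199 = 16
  a_200 = 8;  a_201 = 2;  a_202 = 12;  a_203 = 12;  a_204 = 11;  a_205 = 8
  a_206 = 11;  a_207 = 5;  a_208 = 2;  a_209 = 14;  a_210 = 1;  a_211 = 5
  a_212 = 3;  a_213 = 0;  a_214 = 15;  a_215 = 11;  a_216 = 6;  a_217 = 5
  a_218 = 11;  a_219 = 7;  a_220 = 8;  a_221 = 8;  a_222 = 13;  a_223 = 11
  a_224 = 13;  a_225 = 9;  a_226 = 7;  a_227 = 15;  a_228 = 12;  a_229 = 9
  a_230 = 2;  a_231 = 0;  a_232 = 10;  a_233 = 13;  a_234 = 4;  a_235 = 9
  a_236 = 13;  a_237 = 16;  a_238 = 11;  a_239 = 11;  a_240 = 3;  a_241 = 13
  a_242 = 3;  a_243 = 6;  a_244 = 16;  a_245 = 10;  a_246 = 8;  a_247 = 6
  a_248 = 7;  a_249 = 0;  a_250 = 1;  a_251 = 3;  a_252 = 14;  a_253 = 6
  a_254 = 3;  a_255 = 5;  a_256 = 13;  a_257 = 13;  a_258 = 2;  a_259 = 3
  a_260 = 2;  a_261 = 4;  a_262 = 5;  a_263 = 1;  a_264 = 11;  a_265 = 4
  a_266 = 16
a_267 = 3·16 + 5·4 = 0
a_268 = 3·0 + 5·16 = 12

12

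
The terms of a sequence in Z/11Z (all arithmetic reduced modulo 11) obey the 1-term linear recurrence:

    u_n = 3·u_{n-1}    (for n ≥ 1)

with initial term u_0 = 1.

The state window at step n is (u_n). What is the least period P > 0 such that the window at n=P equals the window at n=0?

n=0: window = (1)
n=1: window = (3)
n=2: window = (9)
n=3: window = (5)
n=4: window = (4)
n=5: window = (1)
window at n=5 equals window at n=0 → period = 5

5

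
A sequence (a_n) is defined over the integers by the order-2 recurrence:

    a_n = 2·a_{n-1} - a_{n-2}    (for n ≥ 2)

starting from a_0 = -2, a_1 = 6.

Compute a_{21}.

166

a_2 = 2·6 + -1·-2 = 14
a_3 = 2·14 + -1·6 = 22
a_4 = 2·22 + -1·14 = 30
a_5 = 2·30 + -1·22 = 38
a_6 = 2·38 + -1·30 = 46
a_7 = 2·46 + -1·38 = 54
a_8 = 2·54 + -1·46 = 62
a_9 = 2·62 + -1·54 = 70
a_10 = 2·70 + -1·62 = 78
a_11 = 2·78 + -1·70 = 86
a_12 = 2·86 + -1·78 = 94
a_13 = 2·94 + -1·86 = 102
a_14 = 2·102 + -1·94 = 110
a_15 = 2·110 + -1·102 = 118
a_16 = 2·118 + -1·110 = 126
a_17 = 2·126 + -1·118 = 134
a_18 = 2·134 + -1·126 = 142
a_19 = 2·142 + -1·134 = 150
a_20 = 2·150 + -1·142 = 158
a_21 = 2·158 + -1·150 = 166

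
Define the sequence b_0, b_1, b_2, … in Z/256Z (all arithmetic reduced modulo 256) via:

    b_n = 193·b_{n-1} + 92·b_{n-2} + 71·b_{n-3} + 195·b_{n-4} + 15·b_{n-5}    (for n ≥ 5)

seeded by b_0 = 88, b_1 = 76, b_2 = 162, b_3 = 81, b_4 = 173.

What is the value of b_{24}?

139

b_5 = 193·173 + 92·81 + 71·162 + 195·76 + 15·88 = 131
b_6 = 193·131 + 92·173 + 71·81 + 195·162 + 15·76 = 64
b_7 = 193·64 + 92·131 + 71·173 + 195·81 + 15·162 = 128
b_8 = 193·128 + 92·64 + 71·131 + 195·173 + 15·81 = 91
b_9 = 193·91 + 92·128 + 71·64 + 195·131 + 15·173 = 71
b_10 = 193·71 + 92·91 + 71·128 + 195·64 + 15·131 = 40
b_11 = 193·40 + 92·71 + 71·91 + 195·128 + 15·64 = 41
b_12 = 193·41 + 92·40 + 71·71 + 195·91 + 15·128 = 203
b_13 = 193·203 + 92·41 + 71·40 + 195·71 + 15·91 = 73
b_14 = 193·73 + 92·203 + 71·41 + 195·40 + 15·71 = 253
b_15 = 193·253 + 92·73 + 71·203 + 195·41 + 15·40 = 217
b_16 = 193·217 + 92·253 + 71·73 + 195·203 + 15·41 = 204
b_17 = 193·204 + 92·217 + 71·253 + 195·73 + 15·203 = 115
b_18 = 193·115 + 92·204 + 71·217 + 195·253 + 15·73 = 48
b_19 = 193·48 + 92·115 + 71·204 + 195·217 + 15·253 = 54
b_20 = 193·54 + 92·48 + 71·115 + 195·204 + 15·217 = 246
b_21 = 193·246 + 92·54 + 71·48 + 195·115 + 15·204 = 187
b_22 = 193·187 + 92·246 + 71·54 + 195·48 + 15·115 = 170
b_23 = 193·170 + 92·187 + 71·246 + 195·54 + 15·48 = 138
b_24 = 193·138 + 92·170 + 71·187 + 195·246 + 15·54 = 139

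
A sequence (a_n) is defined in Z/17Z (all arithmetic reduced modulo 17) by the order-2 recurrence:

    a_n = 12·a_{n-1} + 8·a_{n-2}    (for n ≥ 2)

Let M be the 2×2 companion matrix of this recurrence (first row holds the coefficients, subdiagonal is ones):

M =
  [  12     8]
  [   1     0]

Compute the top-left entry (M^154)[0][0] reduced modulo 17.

(M^154)[0][0] is the top entry after applying M 154 times to the unit state (1, 0). Equivalently it is h_{155} for the auxiliary sequence (h_n) obeying the same recurrence with h_1 = 1 and h_i = 0 for 0 ≤ i < 1:
h_2 = 12·1 + 8·0 = 12
h_3 = 12·12 + 8·1 = 16
h_4 = 12·16 + 8·12 = 16
h_5 = 12·16 + 8·16 = 14
h_6 = 12·14 + 8·16 = 7
h_7 = 12·7 + 8·14 = 9
h_8 = 12·9 + 8·7 = 11
h_9 = 12·11 + 8·9 = 0
h_10 = 12·0 + 8·11 = 3
h_11 = 12·3 + 8·0 = 2
h_12 = 12·2 + 8·3 = 14
h_13 = 12·14 + 8·2 = 14
h_14 = 12·14 + 8·14 = 8
h_15 = 12·8 + 8·14 = 4
h_16 = 12·4 + 8·8 = 10
h_17 = 12·10 + 8·4 = 16
h_18 = 12·16 + 8·10 = 0
h_19 = 12·0 + 8·16 = 9
h_20 = 12·9 + 8·0 = 6
h_21 = 12·6 + 8·9 = 8
h_22 = 12·8 + 8·6 = 8
h_23 = 12·8 + 8·8 = 7
h_24 = 12·7 + 8·8 = 12
h_25 = 12·12 + 8·7 = 13
h_26 = 12·13 + 8·12 = 14
h_27 = 12·14 + 8·13 = 0
h_28 = 12·0 + 8·14 = 10
h_29 = 12·10 + 8·0 = 1
h_30 = 12·1 + 8·10 = 7
h_31 = 12·7 + 8·1 = 7
h_32 = 12·7 + 8·7 = 4
h_33 = 12·4 + 8·7 = 2
h_34 = 12·2 + 8·4 = 5
h_35 = 12·5 + 8·2 = 8
h_36 = 12·8 + 8·5 = 0
h_37 = 12·0 + 8·8 = 13
h_38 = 12·13 + 8·0 = 3
h_39 = 12·3 + 8·13 = 4
h_40 = 12·4 + 8·3 = 4
h_41 = 12·4 + 8·4 = 12
h_42 = 12·12 + 8·4 = 6
h_43 = 12·6 + 8·12 = 15
h_44 = 12·15 + 8·6 = 7
h_45 = 12·7 + 8·15 = 0
h_46 = 12·0 + 8·7 = 5
h_47 = 12·5 + 8·0 = 9
h_48 = 12·9 + 8·5 = 12
h_49 = 12·12 + 8·9 = 12
h_50 = 12·12 + 8·12 = 2
h_51 = 12·2 + 8·12 = 1
h_52 = 12·1 + 8·2 = 11
h_53 = 12·11 + 8·1 = 4
h_54 = 12·4 + 8·11 = 0
h_55 = 12·0 + 8·4 = 15
h_56 = 12·15 + 8·0 = 10
h_57 = 12·10 + 8·15 = 2
h_58 = 12·2 + 8·10 = 2
h_59 = 12·2 + 8·2 = 6
h_60 = 12·6 + 8·2 = 3
h_61 = 12·3 + 8·6 = 16
h_62 = 12·16 + 8·3 = 12
h_63 = 12·12 + 8·16 = 0
h_64 = 12·0 + 8·12 = 11
h_65 = 12·11 + 8·0 = 13
h_66 = 12·13 + 8·11 = 6
h_67 = 12·6 + 8·13 = 6
h_68 = 12·6 + 8·6 = 1
h_69 = 12·1 + 8·6 = 9
h_70 = 12·9 + 8·1 = 14
h_71 = 12·14 + 8·9 = 2
h_72 = 12·2 + 8·14 = 0
h_73 = 12·0 + 8·2 = 16
h_74 = 12·16 + 8·0 = 5
h_75 = 12·5 + 8·16 = 1
h_76 = 12·1 + 8·5 = 1
h_77 = 12·1 + 8·1 = 3
h_78 = 12·3 + 8·1 = 10
h_79 = 12·10 + 8·3 = 8
h_80 = 12·8 + 8·10 = 6
h_81 = 12·6 + 8·8 = 0
h_82 = 12·0 + 8·6 = 14
h_83 = 12·14 + 8·0 = 15
h_84 = 12·15 + 8·14 = 3
h_85 = 12·3 + 8·15 = 3
h_86 = 12·3 + 8·3 = 9
h_87 = 12·9 + 8·3 = 13
h_88 = 12·13 + 8·9 = 7
h_89 = 12·7 + 8·13 = 1
h_90 = 12·1 + 8·7 = 0
h_91 = 12·0 + 8·1 = 8
h_92 = 12·8 + 8·0 = 11
h_93 = 12·11 + 8·8 = 9
h_94 = 12·9 + 8·11 = 9
h_95 = 12·9 + 8·9 = 10
h_96 = 12·10 + 8·9 = 5
h_97 = 12·5 + 8·10 = 4
h_98 = 12·4 + 8·5 = 3
h_99 = 12·3 + 8·4 = 0
h_100 = 12·0 + 8·3 = 7
h_101 = 12·7 + 8·0 = 16
h_102 = 12·16 + 8·7 = 10
h_103 = 12·10 + 8·16 = 10
h_104 = 12·10 + 8·10 = 13
h_105 = 12·13 + 8·10 = 15
h_106 = 12·15 + 8·13 = 12
h_107 = 12·12 + 8·15 = 9
h_108 = 12·9 + 8·12 = 0
h_109 = 12·0 + 8·9 = 4
h_110 = 12·4 + 8·0 = 14
h_111 = 12·14 + 8·4 = 13
h_112 = 12·13 + 8·14 = 13
h_113 = 12·13 + 8·13 = 5
h_114 = 12·5 + 8·13 = 11
h_115 = 12·11 + 8·5 = 2
h_116 = 12·2 + 8·11 = 10
h_117 = 12·10 + 8·2 = 0
h_118 = 12·0 + 8·10 = 12
h_119 = 12·12 + 8·0 = 8
h_120 = 12·8 + 8·12 = 5
h_121 = 12·5 + 8·8 = 5
h_122 = 12·5 + 8·5 = 15
h_123 = 12·15 + 8·5 = 16
h_124 = 12·16 + 8·15 = 6
h_125 = 12·6 + 8·16 = 13
h_126 = 12·13 + 8·6 = 0
h_127 = 12·0 + 8·13 = 2
h_128 = 12·2 + 8·0 = 7
h_129 = 12·7 + 8·2 = 15
h_130 = 12·15 + 8·7 = 15
h_131 = 12·15 + 8·15 = 11
h_132 = 12·11 + 8·15 = 14
h_133 = 12·14 + 8·11 = 1
h_134 = 12·1 + 8·14 = 5
h_135 = 12·5 + 8·1 = 0
h_136 = 12·0 + 8·5 = 6
h_137 = 12·6 + 8·0 = 4
h_138 = 12·4 + 8·6 = 11
h_139 = 12·11 + 8·4 = 11
h_140 = 12·11 + 8·11 = 16
h_141 = 12·16 + 8·11 = 8
h_142 = 12·8 + 8·16 = 3
h_143 = 12·3 + 8·8 = 15
h_144 = 12·15 + 8·3 = 0
h_145 = 12·0 + 8·15 = 1
h_146 = 12·1 + 8·0 = 12
h_147 = 12·12 + 8·1 = 16
h_148 = 12·16 + 8·12 = 16
h_149 = 12·16 + 8·16 = 14
h_150 = 12·14 + 8·16 = 7
h_151 = 12·7 + 8·14 = 9
h_152 = 12·9 + 8·7 = 11
h_153 = 12·11 + 8·9 = 0
h_154 = 12·0 + 8·11 = 3
h_155 = 12·3 + 8·0 = 2

2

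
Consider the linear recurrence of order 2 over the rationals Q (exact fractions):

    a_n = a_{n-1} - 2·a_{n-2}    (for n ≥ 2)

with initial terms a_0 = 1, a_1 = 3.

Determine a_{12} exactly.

89

a_2 = 1·3 + -2·1 = 1
a_3 = 1·1 + -2·3 = -5
a_4 = 1·-5 + -2·1 = -7
a_5 = 1·-7 + -2·-5 = 3
a_6 = 1·3 + -2·-7 = 17
a_7 = 1·17 + -2·3 = 11
a_8 = 1·11 + -2·17 = -23
a_9 = 1·-23 + -2·11 = -45
a_10 = 1·-45 + -2·-23 = 1
a_11 = 1·1 + -2·-45 = 91
a_12 = 1·91 + -2·1 = 89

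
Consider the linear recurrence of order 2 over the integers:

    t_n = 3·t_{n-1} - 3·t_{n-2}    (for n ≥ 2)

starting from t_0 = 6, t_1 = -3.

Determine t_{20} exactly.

t_2 = 3·-3 + -3·6 = -27
t_3 = 3·-27 + -3·-3 = -72
t_4 = 3·-72 + -3·-27 = -135
t_5 = 3·-135 + -3·-72 = -189
t_6 = 3·-189 + -3·-135 = -162
t_7 = 3·-162 + -3·-189 = 81
t_8 = 3·81 + -3·-162 = 729
t_9 = 3·729 + -3·81 = 1944
t_10 = 3·1944 + -3·729 = 3645
t_11 = 3·3645 + -3·1944 = 5103
t_12 = 3·5103 + -3·3645 = 4374
t_13 = 3·4374 + -3·5103 = -2187
t_14 = 3·-2187 + -3·4374 = -19683
t_15 = 3·-19683 + -3·-2187 = -52488
t_16 = 3·-52488 + -3·-19683 = -98415
t_17 = 3·-98415 + -3·-52488 = -137781
t_18 = 3·-137781 + -3·-98415 = -118098
t_19 = 3·-118098 + -3·-137781 = 59049
t_20 = 3·59049 + -3·-118098 = 531441

531441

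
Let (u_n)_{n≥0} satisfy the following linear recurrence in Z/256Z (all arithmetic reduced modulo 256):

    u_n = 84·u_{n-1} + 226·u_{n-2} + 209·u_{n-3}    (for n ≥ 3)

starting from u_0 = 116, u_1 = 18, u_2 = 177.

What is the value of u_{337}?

u_3 = 84·177 + 226·18 + 209·116 = 172
u_4 = 84·172 + 226·177 + 209·18 = 100
u_5 = 84·100 + 226·172 + 209·177 = 41
u_6 = 84·41 + 226·100 + 209·172 = 40
u_7 = 84·40 + 226·41 + 209·100 = 246
u_8 = 84·246 + 226·40 + 209·41 = 129
Continuing the recurrence:
  u_9 = 40;  u_10 = 216;  u_11 = 129;  u_12 = 172;  u_13 = 170;  u_14 = 241
  u_15 = 148;  u_16 = 28;  u_17 = 153;  u_18 = 192;  u_19 = 238;  u_20 = 129
  u_21 = 48;  u_22 = 240;  u_23 = 113;  u_24 = 36;  u_25 = 130;  u_26 = 177
  u_27 = 60;  u_28 = 20;  u_29 = 9;  u_30 = 152;  u_31 = 38;  u_32 = 1
  u_33 = 248;  u_34 = 72;  u_35 = 97;  u_36 = 220;  u_37 = 154;  u_38 = 241
  u_39 = 164;  u_40 = 76;  u_41 = 121;  u_42 = 176;  u_43 = 158;  u_44 = 1
  u_45 = 128;  u_46 = 224;  u_47 = 81;  u_48 = 212;  u_49 = 242;  u_50 = 177
  u_51 = 204;  u_52 = 196;  u_53 = 233;  u_54 = 8;  u_55 = 86;  u_56 = 129
  u_57 = 200;  u_58 = 184;  u_59 = 65;  u_60 = 12;  u_61 = 138;  u_62 = 241
  u_63 = 180;  u_64 = 124;  u_65 = 89;  u_66 = 160;  u_67 = 78;  u_68 = 129
  u_69 = 208;  u_70 = 208;  u_71 = 49;  u_72 = 132;  u_73 = 98;  u_74 = 177
  u_75 = 92;  u_76 = 116;  u_77 = 201;  u_78 = 120;  u_79 = 134;  u_80 = 1
  u_81 = 152;  u_82 = 40;  u_83 = 33;  u_84 = 60;  u_85 = 122;  u_86 = 241
  u_87 = 196;  u_88 = 172;  u_89 = 57;  u_90 = 144;  u_91 = 254;  u_92 = 1
  u_93 = 32;  u_94 = 192;  u_95 = 17;  u_96 = 52;  u_97 = 210;  u_98 = 177
  u_99 = 236;  u_100 = 36;  u_101 = 169;  u_102 = 232;  u_103 = 182;  u_104 = 129
  u_105 = 104;  u_106 = 152;  u_107 = 1;  u_108 = 108;  u_109 = 106;  u_110 = 241
  u_111 = 212;  u_112 = 220;  u_113 = 25;  u_114 = 128;  u_115 = 174;  u_116 = 129
  u_117 = 112;  u_118 = 176;  u_119 = 241;  u_120 = 228;  u_121 = 66;  u_122 = 177
  u_123 = 124;  u_124 = 212;  u_125 = 137;  u_126 = 88;  u_127 = 230;  u_128 = 1
  u_129 = 56;  u_130 = 8;  u_131 = 225;  u_132 = 156;  u_133 = 90;  u_134 = 241
  u_135 = 228;  u_136 = 12;  u_137 = 249;  u_138 = 112;  u_139 = 94;  u_140 = 1
  u_141 = 192;  u_142 = 160;  u_143 = 209;  u_144 = 148;  u_145 = 178;  u_146 = 177
  u_147 = 12;  u_148 = 132;  u_149 = 105;  u_150 = 200;  u_151 = 22;  u_152 = 129
  u_153 = 8;  u_154 = 120;  u_155 = 193;  u_156 = 204;  u_157 = 74;  u_158 = 241
  u_159 = 244;  u_160 = 60;  u_161 = 217;  u_162 = 96;  u_163 = 14;  u_164 = 129
  u_165 = 16;  u_166 = 144;  u_167 = 177;  u_168 = 68;  u_169 = 34;  u_170 = 177
  u_171 = 156;  u_172 = 52;  u_173 = 73;  u_174 = 56;  u_175 = 70;  u_176 = 1
  u_177 = 216;  u_178 = 232;  u_179 = 161;  u_180 = 252;  u_181 = 58;  u_182 = 241
  u_183 = 4;  u_184 = 108;  u_185 = 185;  u_186 = 80;  u_187 = 190;  u_188 = 1
  u_189 = 96;  u_190 = 128;  u_191 = 145;  u_192 = 244;  u_193 = 146;  u_194 = 177
  u_195 = 44;  u_196 = 228;  u_197 = 41;  u_198 = 168;  u_199 = 118;  u_200 = 129
  u_201 = 168;  u_202 = 88;  u_203 = 129;  u_204 = 44;  u_205 = 42;  u_206 = 241
  u_207 = 20;  u_208 = 156;  u_209 = 153;  u_210 = 64;  u_211 = 110;  u_212 = 129
  u_213 = 176;  u_214 = 112;  u_215 = 113;  u_216 = 164;  u_217 = 2;  u_218 = 177
  u_219 = 188;  u_220 = 148;  u_221 = 9;  u_222 = 24;  u_223 = 166;  u_224 = 1
  u_225 = 120;  u_226 = 200;  u_227 = 97;  u_228 = 92;  u_229 = 26;  u_230 = 241
  u_231 = 36;  u_232 = 204;  u_233 = 121;  u_234 = 48;  u_235 = 30;  u_236 = 1
  u_237 = 0;  u_238 = 96;  u_239 = 81;  u_240 = 84;  u_241 = 114;  u_242 = 177
  u_243 = 76;  u_244 = 68;  u_245 = 233;  u_246 = 136;  u_247 = 214;  u_248 = 129
  u_249 = 72;  u_250 = 56;  u_251 = 65;  u_252 = 140;  u_253 = 10;  u_254 = 241
  u_255 = 52;  u_256 = 252;  u_257 = 89;  u_258 = 32;  u_259 = 206;  u_260 = 129
  u_261 = 80;  u_262 = 80;  u_263 = 49;  u_264 = 4;  u_265 = 226;  u_266 = 177
  u_267 = 220;  u_268 = 244;  u_269 = 201;  u_270 = 248;  u_271 = 6;  u_272 = 1
  u_273 = 24;  u_274 = 168;  u_275 = 33;  u_276 = 188;  u_277 = 250;  u_278 = 241
  u_279 = 68;  u_280 = 44;  u_281 = 57;  u_282 = 16;  u_283 = 126;  u_284 = 1
  u_285 = 160;  u_286 = 64;  u_287 = 17;  u_288 = 180;  u_289 = 82;  u_290 = 177
  u_291 = 108;  u_292 = 164;  u_293 = 169;  u_294 = 104;  u_295 = 54;  u_296 = 129
  u_297 = 232;  u_298 = 24;  u_299 = 1;  u_300 = 236;  u_301 = 234;  u_302 = 241
  u_303 = 84;  u_304 = 92;  u_305 = 25;  u_306 = 0;  u_307 = 46;  u_308 = 129
  u_309 = 240;  u_310 = 48;  u_311 = 241;  u_312 = 100;  u_313 = 194;  u_314 = 177
  u_315 = 252;  u_316 = 84;  u_317 = 137;  u_318 = 216;  u_319 = 102;  u_320 = 1
  u_321 = 184;  u_322 = 136;  u_323 = 225;  u_324 = 28;  u_325 = 218;  u_326 = 241
  u_327 = 100;  u_328 = 140;  u_329 = 249;  u_330 = 240;  u_331 = 222;  u_332 = 1
  u_333 = 64;  u_334 = 32;  u_335 = 209
u_336 = 84·209 + 226·32 + 209·64 = 20
u_337 = 84·20 + 226·209 + 209·32 = 50

50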